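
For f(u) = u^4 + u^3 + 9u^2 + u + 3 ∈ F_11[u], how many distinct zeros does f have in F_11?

Evaluate at each of the 11 elements of F_11:
f(0) = 3; f(1) = 4; f(2) = 10; f(3) = 8; f(4) = 9; f(5) = 4; f(6) = 8; f(7) = 5; f(8) = 3; f(9) = 1; f(10) = 0 → root.
Roots: {10}.

1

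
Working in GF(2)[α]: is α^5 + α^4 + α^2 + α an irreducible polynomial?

Write f(α) = α^5 + α^4 + α^2 + α.
Check for roots in GF(2): f(0) = 0 → root; f(1) = 0 → root.
f(0) = 0, so (α) divides f(α); f is reducible.

No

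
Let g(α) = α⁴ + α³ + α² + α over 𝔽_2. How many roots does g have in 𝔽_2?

Evaluate at each of the 2 elements of 𝔽_2:
g(0) = 0 → root; g(1) = 0 → root.
Roots: {0, 1}.

2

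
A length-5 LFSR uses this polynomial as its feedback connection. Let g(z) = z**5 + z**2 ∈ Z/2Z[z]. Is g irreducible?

No

Check for roots in Z/2Z: g(0) = 0 → root; g(1) = 0 → root.
g(0) = 0, so (z) divides g(z); g is reducible.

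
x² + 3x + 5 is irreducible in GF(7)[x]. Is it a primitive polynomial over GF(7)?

Yes

Write f(x) = x² + 3x + 5.
|GF(7^2)^×| = 7^2 − 1 = 48. Prime factorization: 48 = 2^4·3.
f is primitive ⇔ x has order 48 in GF(7)[x]/(f), i.e. x^(48/q) ≠ 1 for each prime q | 48.
x^(24) mod f = 6.
x^(16) mod f = 4.
None equal 1, so x has full order 48; f is primitive.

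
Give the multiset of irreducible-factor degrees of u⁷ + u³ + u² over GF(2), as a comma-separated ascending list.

Write f(u) = u⁷ + u³ + u².
Roots in GF(2): f(0) = 0 → root; f(1) = 1.
Linear factors from roots: (u).
Complete factorization: f(u) = (u)^2·(u² + u + 1)·(u³ + u² + 1).
Factor degrees with multiplicity: 1 + 1 + 2 + 3 = 7.

1, 1, 2, 3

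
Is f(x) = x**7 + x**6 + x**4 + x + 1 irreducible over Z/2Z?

Yes

Check for roots in Z/2Z: f(0) = 1; f(1) = 1.
No roots, so no linear factors.
Monic irreducibles of degree 2 over GF(2): x**2 + x + 1.
None of them divide f (all give nonzero remainder).
Monic irreducibles of degree 3 over GF(2): x**3 + x + 1, x**3 + x**2 + 1.
None of them divide f (all give nonzero remainder).
No irreducible factor of degree ≤ 3 exists, so f is irreducible over GF(2).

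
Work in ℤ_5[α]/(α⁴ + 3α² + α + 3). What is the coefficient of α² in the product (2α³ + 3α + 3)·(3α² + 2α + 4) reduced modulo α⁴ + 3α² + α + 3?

2

Multiply in ℤ_5[α]: (2α³ + 3α + 3)·(3α² + 2α + 4) = α⁵ + 4α⁴ + 2α³ + 3α + 2.
Reduce using α⁴ ≡ 2α² + 4α + 2 (mod α⁴ + 3α² + α + 3).
Reduced: 4α³ + 2α² + α.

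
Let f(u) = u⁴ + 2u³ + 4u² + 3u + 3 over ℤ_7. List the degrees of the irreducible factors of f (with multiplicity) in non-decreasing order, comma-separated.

Complete factorization: f(u) = (u² + u + 4)·(u² + u + 6).
Factor degrees with multiplicity: 2 + 2 = 4.

2, 2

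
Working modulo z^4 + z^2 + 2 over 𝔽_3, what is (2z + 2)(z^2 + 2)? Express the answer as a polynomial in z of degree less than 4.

2z^3 + 2z^2 + z + 1

Multiply in 𝔽_3[z]: (2z + 2)·(z^2 + 2) = 2z^3 + 2z^2 + z + 1.
Reduced: 2z^3 + 2z^2 + z + 1.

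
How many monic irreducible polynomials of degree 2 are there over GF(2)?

1

x^(2^2) − x is the product of all monic irreducibles of degree dividing 2; Möbius inversion gives N = (1/2) Σ μ(2/d)·2^d.
Divisors of 2: 1, 2; μ(2/d) for each: -1, 1.
Σ = − 2^1 + 2^2 = 2.
N = 2/2 = 1.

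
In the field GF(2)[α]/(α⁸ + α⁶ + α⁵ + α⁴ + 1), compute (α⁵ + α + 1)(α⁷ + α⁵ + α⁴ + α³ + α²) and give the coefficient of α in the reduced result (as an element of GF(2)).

0

Multiply in GF(2)[α]: (α⁵ + α + 1)·(α⁷ + α⁵ + α⁴ + α³ + α²) = α¹² + α¹⁰ + α⁹ + α⁶ + α².
Reduce using α⁸ ≡ α⁶ + α⁵ + α⁴ + 1 (mod α⁸ + α⁶ + α⁵ + α⁴ + 1).
Reduced: α⁵ + α² + 1.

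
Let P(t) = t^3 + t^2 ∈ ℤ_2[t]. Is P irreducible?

No

Check for roots in ℤ_2: P(0) = 0 → root; P(1) = 0 → root.
P(0) = 0, so (t) divides P(t); P is reducible.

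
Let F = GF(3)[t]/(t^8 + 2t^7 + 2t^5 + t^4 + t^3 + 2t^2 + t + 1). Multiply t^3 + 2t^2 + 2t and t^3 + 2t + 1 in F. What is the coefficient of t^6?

1

Multiply in GF(3)[t]: (t^3 + 2t^2 + 2t)·(t^3 + 2t + 1) = t^6 + 2t^5 + t^4 + 2t^3 + 2t.
Reduced: t^6 + 2t^5 + t^4 + 2t^3 + 2t.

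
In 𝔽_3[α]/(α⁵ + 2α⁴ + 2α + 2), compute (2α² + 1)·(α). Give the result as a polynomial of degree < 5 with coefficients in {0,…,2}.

2α^3 + α

Multiply in 𝔽_3[α]: (2α² + 1)·(α) = 2α³ + α.
Reduced: 2α³ + α.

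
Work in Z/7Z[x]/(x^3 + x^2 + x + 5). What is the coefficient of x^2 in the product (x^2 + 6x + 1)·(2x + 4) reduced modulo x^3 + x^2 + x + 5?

Multiply in Z/7Z[x]: (x^2 + 6x + 1)·(2x + 4) = 2x^3 + 2x^2 + 5x + 4.
Reduce using x^3 ≡ 6x^2 + 6x + 2 (mod x^3 + x^2 + x + 5).
Reduced: 3x + 1.

0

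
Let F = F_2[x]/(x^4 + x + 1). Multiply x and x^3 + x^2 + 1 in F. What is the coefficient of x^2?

0

Multiply in F_2[x]: (x)·(x^3 + x^2 + 1) = x^4 + x^3 + x.
Reduce using x^4 ≡ x + 1 (mod x^4 + x + 1).
Reduced: x^3 + 1.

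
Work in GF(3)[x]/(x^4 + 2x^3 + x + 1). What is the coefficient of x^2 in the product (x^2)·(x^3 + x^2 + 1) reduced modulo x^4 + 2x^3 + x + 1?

0

Multiply in GF(3)[x]: (x^2)·(x^3 + x^2 + 1) = x^5 + x^4 + x^2.
Reduce using x^4 ≡ x^3 + 2x + 2 (mod x^4 + 2x^3 + x + 1).
Reduced: 2x^3 + 1.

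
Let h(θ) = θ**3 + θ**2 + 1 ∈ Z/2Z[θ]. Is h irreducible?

Check for roots in Z/2Z: h(0) = 1; h(1) = 1.
No roots. A degree-3 polynomial over a field with no linear factor is irreducible.

Yes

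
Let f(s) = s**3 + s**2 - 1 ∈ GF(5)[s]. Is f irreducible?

No

Check for roots in GF(5): f(0) = 4; f(1) = 1; f(2) = 1; f(3) = 0 → root; f(4) = 4.
f(3) = 0, so (s − 3) divides f(s); f is reducible.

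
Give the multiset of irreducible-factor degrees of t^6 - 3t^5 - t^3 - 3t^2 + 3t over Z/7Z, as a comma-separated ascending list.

Write g(t) = t^6 - 3t^5 - t^3 - 3t^2 + 3t.
Linear factors from roots: (t), (t + 3).
Complete factorization: g(t) = (t)·(t + 3)·(t^2 - 3t + 1)^2.
Factor degrees with multiplicity: 1 + 1 + 2 + 2 = 6.

1, 1, 2, 2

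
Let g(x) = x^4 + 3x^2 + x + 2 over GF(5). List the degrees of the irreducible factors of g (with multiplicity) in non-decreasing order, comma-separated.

Roots in GF(5): g(0) = 2; g(1) = 2; g(2) = 2; g(3) = 3; g(4) = 0 → root.
Linear factors from roots: (x + 1).
Complete factorization: g(x) = (x + 1)·(x^3 + 4x^2 + 4x + 2).
Factor degrees with multiplicity: 1 + 3 = 4.

1, 3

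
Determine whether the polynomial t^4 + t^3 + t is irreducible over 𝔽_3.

No

Write m(t) = t^4 + t^3 + t.
Check for roots in 𝔽_3: m(0) = 0 → root; m(1) = 0 → root; m(2) = 2.
m(0) = 0, so (t) divides m(t); m is reducible.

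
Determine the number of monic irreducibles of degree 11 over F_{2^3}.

780903144

x^(8^11) − x is the product of all monic irreducibles of degree dividing 11; Möbius inversion gives N = (1/11) Σ μ(11/d)·8^d.
Divisors of 11: 1, 11; μ(11/d) for each: -1, 1.
Σ = − 8^1 + 8^11 = 8589934584.
N = 8589934584/11 = 780903144.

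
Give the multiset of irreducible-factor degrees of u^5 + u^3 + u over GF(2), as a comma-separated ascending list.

Write f(u) = u^5 + u^3 + u.
Roots in GF(2): f(0) = 0 → root; f(1) = 1.
Linear factors from roots: (u).
Complete factorization: f(u) = (u)·(u^2 + u + 1)^2.
Factor degrees with multiplicity: 1 + 2 + 2 = 5.

1, 2, 2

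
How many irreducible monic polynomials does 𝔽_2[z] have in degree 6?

x^(2^6) − x is the product of all monic irreducibles of degree dividing 6; Möbius inversion gives N = (1/6) Σ μ(6/d)·2^d.
Divisors of 6: 1, 2, 3, 6; μ(6/d) for each: 1, -1, -1, 1.
Σ = 2^1 − 2^2 − 2^3 + 2^6 = 54.
N = 54/6 = 9.

9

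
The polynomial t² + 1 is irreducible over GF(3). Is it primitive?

No

Write f(t) = t² + 1.
|GF(3^2)^×| = 3^2 − 1 = 8. Prime factorization: 8 = 2^3.
f is primitive ⇔ t has order 8 in GF(3)[t]/(f), i.e. t^(8/q) ≠ 1 for each prime q | 8.
t^(4) mod f = 1
Since t^(4) = 1, the order of t divides 4 < 8; not primitive.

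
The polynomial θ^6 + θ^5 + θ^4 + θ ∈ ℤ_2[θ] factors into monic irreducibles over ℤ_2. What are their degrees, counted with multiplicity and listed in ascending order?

Write g(θ) = θ^6 + θ^5 + θ^4 + θ.
Roots in ℤ_2: g(0) = 0 → root; g(1) = 0 → root.
Linear factors from roots: (θ), (θ + 1).
Complete factorization: g(θ) = (θ)·(θ + 1)^2·(θ^3 + θ^2 + 1).
Factor degrees with multiplicity: 1 + 1 + 1 + 3 = 6.

1, 1, 1, 3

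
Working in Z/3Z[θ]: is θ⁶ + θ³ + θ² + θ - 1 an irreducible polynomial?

No

Write f(θ) = θ⁶ + θ³ + θ² + θ - 1.
Check for roots in Z/3Z: f(0) = 2; f(1) = 0 → root; f(2) = 2.
f(1) = 0, so (θ − 1) divides f(θ); f is reducible.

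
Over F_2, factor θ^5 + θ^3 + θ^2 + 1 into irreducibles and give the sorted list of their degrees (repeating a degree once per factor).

1, 1, 1, 2

Write f(θ) = θ^5 + θ^3 + θ^2 + 1.
Roots in F_2: f(0) = 1; f(1) = 0 → root.
Linear factors from roots: (θ + 1).
Complete factorization: f(θ) = (θ + 1)^3·(θ^2 + θ + 1).
Factor degrees with multiplicity: 1 + 1 + 1 + 2 = 5.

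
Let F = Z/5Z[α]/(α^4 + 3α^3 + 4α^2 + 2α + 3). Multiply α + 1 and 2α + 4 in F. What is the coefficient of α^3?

0

Multiply in Z/5Z[α]: (α + 1)·(2α + 4) = 2α^2 + α + 4.
Reduced: 2α^2 + α + 4.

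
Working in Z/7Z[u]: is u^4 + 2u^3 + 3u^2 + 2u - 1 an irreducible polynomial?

Write P(u) = u^4 + 2u^3 + 3u^2 + 2u - 1.
Check for roots in Z/7Z: P(0) = 6; P(1) = 0 → root; P(2) = 5; P(3) = 6; P(4) = 5; P(5) = 0 → root; P(6) = 6.
P(1) = 0, so (u − 1) divides P(u); P is reducible.

No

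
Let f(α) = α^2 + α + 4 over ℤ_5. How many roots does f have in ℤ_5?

1

Evaluate at each of the 5 elements of ℤ_5:
f(0) = 4; f(1) = 1; f(2) = 0 → root; f(3) = 1; f(4) = 4.
Roots: {2}.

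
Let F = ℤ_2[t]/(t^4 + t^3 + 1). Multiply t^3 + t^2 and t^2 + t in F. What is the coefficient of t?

Multiply in ℤ_2[t]: (t^3 + t^2)·(t^2 + t) = t^5 + t^3.
Reduce using t^4 ≡ t^3 + 1 (mod t^4 + t^3 + 1).
Reduced: t + 1.

1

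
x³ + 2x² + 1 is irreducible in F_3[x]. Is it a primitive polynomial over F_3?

Yes

Write f(x) = x³ + 2x² + 1.
|GF(3^3)^×| = 3^3 − 1 = 26. Prime factorization: 26 = 2·13.
f is primitive ⇔ x has order 26 in GF(3)[x]/(f), i.e. x^(26/q) ≠ 1 for each prime q | 26.
x^(13) mod f = 2.
x^(2) mod f = x².
None equal 1, so x has full order 26; f is primitive.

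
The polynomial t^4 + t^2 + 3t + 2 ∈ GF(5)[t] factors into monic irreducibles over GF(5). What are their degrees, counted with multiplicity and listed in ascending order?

4

Write h(t) = t^4 + t^2 + 3t + 2.
Roots in GF(5): h(0) = 2; h(1) = 2; h(2) = 3; h(3) = 1; h(4) = 1.
Complete factorization: h(t) = (t^4 + t^2 + 3t + 2).
Factor degrees with multiplicity: 4 = 4.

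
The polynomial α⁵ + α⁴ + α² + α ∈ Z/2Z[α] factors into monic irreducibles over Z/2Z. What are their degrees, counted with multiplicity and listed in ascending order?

Write h(α) = α⁵ + α⁴ + α² + α.
Roots in Z/2Z: h(0) = 0 → root; h(1) = 0 → root.
Linear factors from roots: (α), (α + 1).
Complete factorization: h(α) = (α)·(α + 1)^2·(α² + α + 1).
Factor degrees with multiplicity: 1 + 1 + 1 + 2 = 5.

1, 1, 1, 2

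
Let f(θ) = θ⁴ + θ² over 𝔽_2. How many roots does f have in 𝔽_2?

Evaluate at each of the 2 elements of 𝔽_2:
f(0) = 0 → root; f(1) = 0 → root.
Roots: {0, 1}.

2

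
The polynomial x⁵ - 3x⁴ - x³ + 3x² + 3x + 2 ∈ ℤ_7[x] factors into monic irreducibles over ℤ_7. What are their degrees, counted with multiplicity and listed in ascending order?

Write h(x) = x⁵ - 3x⁴ - x³ + 3x² + 3x + 2.
Complete factorization: h(x) = (x² - x - 3)·(x³ - 2x² - 3).
Factor degrees with multiplicity: 2 + 3 = 5.

2, 3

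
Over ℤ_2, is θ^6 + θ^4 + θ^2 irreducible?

No

Write f(θ) = θ^6 + θ^4 + θ^2.
Check for roots in ℤ_2: f(0) = 0 → root; f(1) = 1.
f(0) = 0, so (θ) divides f(θ); f is reducible.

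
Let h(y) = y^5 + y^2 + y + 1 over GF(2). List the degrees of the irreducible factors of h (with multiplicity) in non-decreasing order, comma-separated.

1, 1, 3

Roots in GF(2): h(0) = 1; h(1) = 0 → root.
Linear factors from roots: (y + 1).
Complete factorization: h(y) = (y + 1)^2·(y^3 + y + 1).
Factor degrees with multiplicity: 1 + 1 + 3 = 5.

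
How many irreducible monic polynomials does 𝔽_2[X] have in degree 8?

30

By the necklace-counting formula, N_2(8) = (1/8) Σ_{d|8} μ(8/d)·2^d.
Divisors of 8: 1, 2, 4, 8; μ(8/d) for each: 0, 0, -1, 1.
Σ = − 2^4 + 2^8 = 240.
N = 240/8 = 30.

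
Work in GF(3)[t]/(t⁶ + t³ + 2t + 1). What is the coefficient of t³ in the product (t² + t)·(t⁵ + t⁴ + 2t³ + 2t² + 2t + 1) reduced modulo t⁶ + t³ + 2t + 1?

2

Multiply in GF(3)[t]: (t² + t)·(t⁵ + t⁴ + 2t³ + 2t² + 2t + 1) = t⁷ + 2t⁶ + t⁴ + t³ + t.
Reduce using t⁶ ≡ 2t³ + t + 2 (mod t⁶ + t³ + 2t + 1).
Reduced: 2t³ + t² + 2t + 1.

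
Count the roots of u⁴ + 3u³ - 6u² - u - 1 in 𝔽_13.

Write P(u) = u⁴ + 3u³ - 6u² - u - 1.
Evaluate at each of the 13 elements of 𝔽_13:
P(0) = 12; P(1) = 9; P(2) = 0 → root; P(3) = 0 → root; P(4) = 9; P(5) = 12; P(6) = 5; P(7) = 8; P(8) = 0 → root; P(9) = 10; P(10) = 0 → root; P(11) = 8; P(12) = 5.
Roots: {2, 3, 8, 10}.

4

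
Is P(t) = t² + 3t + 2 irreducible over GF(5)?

Check for roots in GF(5): P(0) = 2; P(1) = 1; P(2) = 2; P(3) = 0 → root; P(4) = 0 → root.
P(3) = 0, so (t − 3) divides P(t); P is reducible.

No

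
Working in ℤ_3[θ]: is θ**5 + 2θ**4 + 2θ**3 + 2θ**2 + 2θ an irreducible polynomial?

No

Write m(θ) = θ**5 + 2θ**4 + 2θ**3 + 2θ**2 + 2θ.
Check for roots in ℤ_3: m(0) = 0 → root; m(1) = 0 → root; m(2) = 2.
m(0) = 0, so (θ) divides m(θ); m is reducible.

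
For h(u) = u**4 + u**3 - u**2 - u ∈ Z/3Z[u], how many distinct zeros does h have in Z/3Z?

Evaluate at each of the 3 elements of Z/3Z:
h(0) = 0 → root; h(1) = 0 → root; h(2) = 0 → root.
Roots: {0, 1, 2}.

3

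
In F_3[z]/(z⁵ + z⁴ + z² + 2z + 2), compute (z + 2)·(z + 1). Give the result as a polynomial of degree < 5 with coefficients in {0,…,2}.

Multiply in F_3[z]: (z + 2)·(z + 1) = z² + 2.
Reduced: z² + 2.

z^2 + 2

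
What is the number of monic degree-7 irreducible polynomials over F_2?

18

Gauss's count: N_{2}(7) = (1/7) Σ_{d|7} μ(7/d)·2^d.
Divisors of 7: 1, 7; μ(7/d) for each: -1, 1.
Σ = − 2^1 + 2^7 = 126.
N = 126/7 = 18.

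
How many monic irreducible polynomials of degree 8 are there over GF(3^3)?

x^(27^8) − x is the product of all monic irreducibles of degree dividing 8; Möbius inversion gives N = (1/8) Σ μ(8/d)·27^d.
Divisors of 8: 1, 2, 4, 8; μ(8/d) for each: 0, 0, -1, 1.
Σ = − 27^4 + 27^8 = 282429005040.
N = 282429005040/8 = 35303625630.

35303625630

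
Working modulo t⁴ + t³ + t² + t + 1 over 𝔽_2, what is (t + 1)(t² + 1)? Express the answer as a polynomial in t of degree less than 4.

t^3 + t^2 + t + 1

Multiply in 𝔽_2[t]: (t + 1)·(t² + 1) = t³ + t² + t + 1.
Reduced: t³ + t² + t + 1.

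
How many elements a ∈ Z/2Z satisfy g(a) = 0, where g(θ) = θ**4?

1

Evaluate at each of the 2 elements of Z/2Z:
g(0) = 0 → root; g(1) = 1.
Roots: {0}.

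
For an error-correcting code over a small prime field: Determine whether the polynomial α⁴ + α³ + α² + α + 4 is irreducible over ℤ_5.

Write P(α) = α⁴ + α³ + α² + α + 4.
Check for roots in ℤ_5: P(0) = 4; P(1) = 3; P(2) = 4; P(3) = 4; P(4) = 4.
No roots, so no linear factors.
Degree-2 irreducible divisors: test the 10 monic irreducibles of degree 2 over GF(5).
None of them divide P (all give nonzero remainder).
No irreducible factor of degree ≤ 2 exists, so P is irreducible over GF(5).

Yes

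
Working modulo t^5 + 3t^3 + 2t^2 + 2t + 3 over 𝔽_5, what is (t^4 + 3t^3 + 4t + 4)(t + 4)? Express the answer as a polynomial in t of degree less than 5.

2t^4 + 4t^3 + 2t^2 + 3t + 3

Multiply in 𝔽_5[t]: (t^4 + 3t^3 + 4t + 4)·(t + 4) = t^5 + 2t^4 + 2t^3 + 4t^2 + 1.
Reduce using t^5 ≡ 2t^3 + 3t^2 + 3t + 2 (mod t^5 + 3t^3 + 2t^2 + 2t + 3).
Reduced: 2t^4 + 4t^3 + 2t^2 + 3t + 3.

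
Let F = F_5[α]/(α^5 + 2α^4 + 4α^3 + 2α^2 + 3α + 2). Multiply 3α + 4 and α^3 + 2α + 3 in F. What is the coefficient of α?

Multiply in F_5[α]: (3α + 4)·(α^3 + 2α + 3) = 3α^4 + 4α^3 + α^2 + 2α + 2.
Reduced: 3α^4 + 4α^3 + α^2 + 2α + 2.

2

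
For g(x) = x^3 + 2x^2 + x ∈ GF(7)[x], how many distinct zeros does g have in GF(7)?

Evaluate at each of the 7 elements of GF(7):
g(0) = 0 → root; g(1) = 4; g(2) = 4; g(3) = 6; g(4) = 2; g(5) = 5; g(6) = 0 → root.
Roots: {0, 6}.

2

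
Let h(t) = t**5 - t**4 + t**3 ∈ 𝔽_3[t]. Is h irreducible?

No

Check for roots in 𝔽_3: h(0) = 0 → root; h(1) = 1; h(2) = 0 → root.
h(0) = 0, so (t) divides h(t); h is reducible.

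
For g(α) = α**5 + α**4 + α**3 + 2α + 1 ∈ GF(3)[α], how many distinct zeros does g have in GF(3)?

1

Evaluate at each of the 3 elements of GF(3):
g(0) = 1; g(1) = 0 → root; g(2) = 1.
Roots: {1}.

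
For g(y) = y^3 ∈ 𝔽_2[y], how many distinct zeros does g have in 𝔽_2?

Evaluate at each of the 2 elements of 𝔽_2:
g(0) = 0 → root; g(1) = 1.
Roots: {0}.

1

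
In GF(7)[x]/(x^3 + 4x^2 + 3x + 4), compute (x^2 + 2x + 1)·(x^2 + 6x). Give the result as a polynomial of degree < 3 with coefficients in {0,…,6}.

Multiply in GF(7)[x]: (x^2 + 2x + 1)·(x^2 + 6x) = x^4 + x^3 + 6x^2 + 6x.
Reduce using x^3 ≡ 3x^2 + 4x + 3 (mod x^3 + 4x^2 + 3x + 4).
Reduced: x^2 + 4x + 5.

x^2 + 4x + 5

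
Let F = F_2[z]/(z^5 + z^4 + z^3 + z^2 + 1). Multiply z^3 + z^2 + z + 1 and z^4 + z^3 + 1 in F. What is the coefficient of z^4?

0

Multiply in F_2[z]: (z^3 + z^2 + z + 1)·(z^4 + z^3 + 1) = z^7 + z^2 + z + 1.
Reduce using z^5 ≡ z^4 + z^3 + z^2 + 1 (mod z^5 + z^4 + z^3 + z^2 + 1).
Reduced: z^3 + 1.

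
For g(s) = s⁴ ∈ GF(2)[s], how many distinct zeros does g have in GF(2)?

1

Evaluate at each of the 2 elements of GF(2):
g(0) = 0 → root; g(1) = 1.
Roots: {0}.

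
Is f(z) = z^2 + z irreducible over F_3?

Check for roots in F_3: f(0) = 0 → root; f(1) = 2; f(2) = 0 → root.
f(0) = 0, so (z) divides f(z); f is reducible.

No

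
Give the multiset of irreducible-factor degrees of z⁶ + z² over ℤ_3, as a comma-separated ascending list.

Write f(z) = z⁶ + z².
Roots in ℤ_3: f(0) = 0 → root; f(1) = 2; f(2) = 2.
Linear factors from roots: (z).
Complete factorization: f(z) = (z)^2·(z² + z + 2)·(z² + 2z + 2).
Factor degrees with multiplicity: 1 + 1 + 2 + 2 = 6.

1, 1, 2, 2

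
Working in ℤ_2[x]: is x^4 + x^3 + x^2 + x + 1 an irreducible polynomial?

Write f(x) = x^4 + x^3 + x^2 + x + 1.
Check for roots in ℤ_2: f(0) = 1; f(1) = 1.
No roots, so no linear factors.
Monic irreducibles of degree 2 over GF(2): x^2 + x + 1.
None of them divide f (all give nonzero remainder).
No irreducible factor of degree ≤ 2 exists, so f is irreducible over GF(2).

Yes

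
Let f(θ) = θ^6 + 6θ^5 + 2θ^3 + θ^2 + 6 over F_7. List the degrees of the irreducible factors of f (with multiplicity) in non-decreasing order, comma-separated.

Linear factors from roots: (θ + 1).
Complete factorization: f(θ) = (θ + 1)^2·(θ^4 + 4θ^3 + 5θ^2 + 2θ + 6).
Factor degrees with multiplicity: 1 + 1 + 4 = 6.

1, 1, 4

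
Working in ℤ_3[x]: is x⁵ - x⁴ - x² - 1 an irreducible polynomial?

Yes

Write P(x) = x⁵ - x⁴ - x² - 1.
Check for roots in ℤ_3: P(0) = 2; P(1) = 1; P(2) = 2.
No roots, so no linear factors.
Monic irreducibles of degree 2 over GF(3): x² + 1, x² + x - 1, x² - x - 1.
None of them divide P (all give nonzero remainder).
No irreducible factor of degree ≤ 2 exists, so P is irreducible over GF(3).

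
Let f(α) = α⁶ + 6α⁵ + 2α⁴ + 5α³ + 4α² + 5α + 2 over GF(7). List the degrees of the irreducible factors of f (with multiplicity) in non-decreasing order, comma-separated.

1, 1, 1, 3

Linear factors from roots: (α + 3), (α + 1).
Complete factorization: f(α) = (α + 3)·(α + 1)^2·(α³ + α² + 4α + 3).
Factor degrees with multiplicity: 1 + 1 + 1 + 3 = 6.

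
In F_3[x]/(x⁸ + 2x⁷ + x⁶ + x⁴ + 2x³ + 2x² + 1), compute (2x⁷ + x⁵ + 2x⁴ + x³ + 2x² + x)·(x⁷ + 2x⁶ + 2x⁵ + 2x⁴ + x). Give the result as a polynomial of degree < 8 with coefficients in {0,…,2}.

Multiply in F_3[x]: (2x⁷ + x⁵ + 2x⁴ + x³ + 2x² + x)·(x⁷ + 2x⁶ + 2x⁵ + 2x⁴ + x) = 2x¹⁴ + x¹³ + 2x¹² + 2x¹¹ + x¹⁰ + x⁹ + x⁸ + 2x⁷ + x⁶ + x⁵ + x⁴ + 2x³ + x².
Reduce using x⁸ ≡ x⁷ + 2x⁶ + 2x⁴ + x³ + x² + 2 (mod x⁸ + 2x⁷ + x⁶ + x⁴ + 2x³ + 2x² + 1).
Reduced: 2x⁷ + 2x⁶ + 2x⁵ + x² + x + 2.

2x^7 + 2x^6 + 2x^5 + x^2 + x + 2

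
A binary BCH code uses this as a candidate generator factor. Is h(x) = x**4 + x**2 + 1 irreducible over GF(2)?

No

Check for roots in GF(2): h(0) = 1; h(1) = 1.
No roots, so no linear factors.
Monic irreducibles of degree 2 over GF(2): x**2 + x + 1.
x**2 + x + 1 divides h: h(x) = (x**2 + x + 1)·(x**2 + x + 1).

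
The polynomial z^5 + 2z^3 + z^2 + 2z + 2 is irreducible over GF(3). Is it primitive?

No

Write f(z) = z^5 + 2z^3 + z^2 + 2z + 2.
|GF(3^5)^×| = 3^5 − 1 = 242. Prime factorization: 242 = 2·11^2.
f is primitive ⇔ z has order 242 in GF(3)[z]/(f), i.e. z^(242/q) ≠ 1 for each prime q | 242.
z^(121) mod f = 1
z^(22) mod f = 1
Since z^(121) = 1, the order of z divides 121 < 242; not primitive.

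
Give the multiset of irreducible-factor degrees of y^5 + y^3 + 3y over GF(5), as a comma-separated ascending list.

Write h(y) = y^5 + y^3 + 3y.
Roots in GF(5): h(0) = 0 → root; h(1) = 0 → root; h(2) = 1; h(3) = 4; h(4) = 0 → root.
Linear factors from roots: (y), (y + 4), (y + 1).
Complete factorization: h(y) = (y)·(y + 1)·(y + 4)·(y^2 + 2).
Factor degrees with multiplicity: 1 + 1 + 1 + 2 = 5.

1, 1, 1, 2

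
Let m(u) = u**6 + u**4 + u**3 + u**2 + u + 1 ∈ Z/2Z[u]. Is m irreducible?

Check for roots in Z/2Z: m(0) = 1; m(1) = 0 → root.
m(1) = 0, so (u − 1) divides m(u); m is reducible.

No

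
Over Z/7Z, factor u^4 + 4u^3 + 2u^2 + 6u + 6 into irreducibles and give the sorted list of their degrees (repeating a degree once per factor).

Write g(u) = u^4 + 4u^3 + 2u^2 + 6u + 6.
Linear factors from roots: (u + 4), (u + 3), (u + 2).
Complete factorization: g(u) = (u + 3)·(u + 4)·(u + 2)^2.
Factor degrees with multiplicity: 1 + 1 + 1 + 1 = 4.

1, 1, 1, 1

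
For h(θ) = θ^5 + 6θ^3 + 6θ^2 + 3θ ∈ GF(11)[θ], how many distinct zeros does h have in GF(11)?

Evaluate at each of the 11 elements of GF(11):
h(0) = 0 → root; h(1) = 5; h(2) = 0 → root; h(3) = 6; h(4) = 9; h(5) = 3; h(6) = 0 → root; h(7) = 7; h(8) = 3; h(9) = 4; h(10) = 7.
Roots: {0, 2, 6}.

3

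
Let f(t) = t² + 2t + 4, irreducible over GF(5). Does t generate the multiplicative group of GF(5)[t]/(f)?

|GF(5^2)^×| = 5^2 − 1 = 24. Prime factorization: 24 = 2^3·3.
f is primitive ⇔ t has order 24 in GF(5)[t]/(f), i.e. t^(24/q) ≠ 1 for each prime q | 24.
t^(12) mod f = 1
t^(8) mod f = 2t + 4.
Since t^(12) = 1, the order of t divides 12 < 24; not primitive.

No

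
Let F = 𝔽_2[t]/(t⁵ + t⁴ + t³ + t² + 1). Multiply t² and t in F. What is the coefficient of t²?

Multiply in 𝔽_2[t]: (t²)·(t) = t³.
Reduced: t³.

0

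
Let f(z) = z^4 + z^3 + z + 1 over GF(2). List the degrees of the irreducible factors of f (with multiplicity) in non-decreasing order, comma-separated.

1, 1, 2

Roots in GF(2): f(0) = 1; f(1) = 0 → root.
Linear factors from roots: (z + 1).
Complete factorization: f(z) = (z + 1)^2·(z^2 + z + 1).
Factor degrees with multiplicity: 1 + 1 + 2 = 4.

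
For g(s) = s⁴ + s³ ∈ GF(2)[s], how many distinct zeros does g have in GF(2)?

Evaluate at each of the 2 elements of GF(2):
g(0) = 0 → root; g(1) = 0 → root.
Roots: {0, 1}.

2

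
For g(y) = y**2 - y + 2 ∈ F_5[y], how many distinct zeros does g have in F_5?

Evaluate at each of the 5 elements of F_5:
g(0) = 2; g(1) = 2; g(2) = 4; g(3) = 3; g(4) = 4.
No element is a root.

0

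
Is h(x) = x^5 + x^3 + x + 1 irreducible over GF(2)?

No

Check for roots in GF(2): h(0) = 1; h(1) = 0 → root.
h(1) = 0, so (x − 1) divides h(x); h is reducible.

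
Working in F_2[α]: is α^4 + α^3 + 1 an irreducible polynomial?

Yes

Write m(α) = α^4 + α^3 + 1.
Check for roots in F_2: m(0) = 1; m(1) = 1.
No roots, so no linear factors.
Monic irreducibles of degree 2 over GF(2): α^2 + α + 1.
None of them divide m (all give nonzero remainder).
No irreducible factor of degree ≤ 2 exists, so m is irreducible over GF(2).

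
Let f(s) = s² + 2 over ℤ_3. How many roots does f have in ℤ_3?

Evaluate at each of the 3 elements of ℤ_3:
f(0) = 2; f(1) = 0 → root; f(2) = 0 → root.
Roots: {1, 2}.

2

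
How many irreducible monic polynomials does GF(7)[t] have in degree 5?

The number of monic irreducibles of degree 5 over GF(7) is (1/5)·Σ_{d∣5} μ(5/d) 7^d.
Divisors of 5: 1, 5; μ(5/d) for each: -1, 1.
Σ = − 7^1 + 7^5 = 16800.
N = 16800/5 = 3360.

3360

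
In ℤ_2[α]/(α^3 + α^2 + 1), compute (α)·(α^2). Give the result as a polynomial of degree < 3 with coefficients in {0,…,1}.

α^2 + 1

Multiply in ℤ_2[α]: (α)·(α^2) = α^3.
Reduce using α^3 ≡ α^2 + 1 (mod α^3 + α^2 + 1).
Reduced: α^2 + 1.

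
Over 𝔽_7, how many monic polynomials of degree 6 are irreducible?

19544

Gauss's count: N_{7}(6) = (1/6) Σ_{d|6} μ(6/d)·7^d.
Divisors of 6: 1, 2, 3, 6; μ(6/d) for each: 1, -1, -1, 1.
Σ = 7^1 − 7^2 − 7^3 + 7^6 = 117264.
N = 117264/6 = 19544.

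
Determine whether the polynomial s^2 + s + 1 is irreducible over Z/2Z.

Write f(s) = s^2 + s + 1.
Check for roots in Z/2Z: f(0) = 1; f(1) = 1.
No roots. A degree-2 polynomial over a field with no linear factor is irreducible.

Yes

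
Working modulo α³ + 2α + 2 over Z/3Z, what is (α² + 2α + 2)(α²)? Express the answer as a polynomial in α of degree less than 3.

2

Multiply in Z/3Z[α]: (α² + 2α + 2)·(α²) = α⁴ + 2α³ + 2α².
Reduce using α³ ≡ α + 1 (mod α³ + 2α + 2).
Reduced: 2.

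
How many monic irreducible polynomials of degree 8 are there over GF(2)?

30

By the necklace-counting formula, N_2(8) = (1/8) Σ_{d|8} μ(8/d)·2^d.
Divisors of 8: 1, 2, 4, 8; μ(8/d) for each: 0, 0, -1, 1.
Σ = − 2^4 + 2^8 = 240.
N = 240/8 = 30.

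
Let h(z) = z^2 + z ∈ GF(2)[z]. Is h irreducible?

No

Check for roots in GF(2): h(0) = 0 → root; h(1) = 0 → root.
h(0) = 0, so (z) divides h(z); h is reducible.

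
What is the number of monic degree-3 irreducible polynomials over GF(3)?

8

The number of monic irreducibles of degree 3 over GF(3) is (1/3)·Σ_{d∣3} μ(3/d) 3^d.
Divisors of 3: 1, 3; μ(3/d) for each: -1, 1.
Σ = − 3^1 + 3^3 = 24.
N = 24/3 = 8.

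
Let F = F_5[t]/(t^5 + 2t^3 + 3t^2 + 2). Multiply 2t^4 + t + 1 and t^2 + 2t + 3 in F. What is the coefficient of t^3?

Multiply in F_5[t]: (2t^4 + t + 1)·(t^2 + 2t + 3) = 2t^6 + 4t^5 + t^4 + t^3 + 3t^2 + 3.
Reduce using t^5 ≡ 3t^3 + 2t^2 + 3 (mod t^5 + 2t^3 + 3t^2 + 2).
Reduced: 2t^4 + 2t^3 + t^2 + t.

2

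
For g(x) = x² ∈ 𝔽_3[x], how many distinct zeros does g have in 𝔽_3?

1

Evaluate at each of the 3 elements of 𝔽_3:
g(0) = 0 → root; g(1) = 1; g(2) = 1.
Roots: {0}.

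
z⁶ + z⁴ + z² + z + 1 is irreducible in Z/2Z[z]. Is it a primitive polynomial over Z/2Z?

Write f(z) = z⁶ + z⁴ + z² + z + 1.
|GF(2^6)^×| = 2^6 − 1 = 63. Prime factorization: 63 = 3^2·7.
f is primitive ⇔ z has order 63 in GF(2)[z]/(f), i.e. z^(63/q) ≠ 1 for each prime q | 63.
z^(21) mod f = 1
z^(9) mod f = z⁴ + z² + z.
Since z^(21) = 1, the order of z divides 21 < 63; not primitive.

No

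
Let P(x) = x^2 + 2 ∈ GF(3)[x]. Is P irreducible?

No

Check for roots in GF(3): P(0) = 2; P(1) = 0 → root; P(2) = 0 → root.
P(1) = 0, so (x − 1) divides P(x); P is reducible.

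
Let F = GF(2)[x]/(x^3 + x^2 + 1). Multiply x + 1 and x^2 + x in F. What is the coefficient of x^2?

1

Multiply in GF(2)[x]: (x + 1)·(x^2 + x) = x^3 + x.
Reduce using x^3 ≡ x^2 + 1 (mod x^3 + x^2 + 1).
Reduced: x^2 + x + 1.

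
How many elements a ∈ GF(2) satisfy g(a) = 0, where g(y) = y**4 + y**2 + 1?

Evaluate at each of the 2 elements of GF(2):
g(0) = 1; g(1) = 1.
No element is a root.

0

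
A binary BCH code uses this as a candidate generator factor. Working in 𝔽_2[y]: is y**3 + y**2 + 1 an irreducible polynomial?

Write P(y) = y**3 + y**2 + 1.
Check for roots in 𝔽_2: P(0) = 1; P(1) = 1.
No roots. A degree-3 polynomial over a field with no linear factor is irreducible.

Yes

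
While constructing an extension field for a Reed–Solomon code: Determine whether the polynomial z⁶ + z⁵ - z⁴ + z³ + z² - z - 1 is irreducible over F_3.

Yes

Write f(z) = z⁶ + z⁵ - z⁴ + z³ + z² - z - 1.
Check for roots in F_3: f(0) = 2; f(1) = 1; f(2) = 2.
No roots, so no linear factors.
Monic irreducibles of degree 2 over GF(3): z² + 1, z² + z - 1, z² - z - 1.
None of them divide f (all give nonzero remainder).
Degree-3 irreducible divisors: test the 8 monic irreducibles of degree 3 over GF(3).
None of them divide f (all give nonzero remainder).
No irreducible factor of degree ≤ 3 exists, so f is irreducible over GF(3).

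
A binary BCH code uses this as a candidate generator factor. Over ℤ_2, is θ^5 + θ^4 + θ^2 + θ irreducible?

No

Write m(θ) = θ^5 + θ^4 + θ^2 + θ.
Check for roots in ℤ_2: m(0) = 0 → root; m(1) = 0 → root.
m(0) = 0, so (θ) divides m(θ); m is reducible.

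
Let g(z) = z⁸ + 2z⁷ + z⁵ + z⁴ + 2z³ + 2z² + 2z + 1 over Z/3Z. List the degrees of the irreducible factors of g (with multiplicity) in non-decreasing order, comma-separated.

Roots in Z/3Z: g(0) = 1; g(1) = 0 → root; g(2) = 1.
Linear factors from roots: (z + 2).
Complete factorization: g(z) = (z + 2)·(z² + 2z + 2)^2·(z³ + 2z² + 2z + 2).
Factor degrees with multiplicity: 1 + 2 + 2 + 3 = 8.

1, 2, 2, 3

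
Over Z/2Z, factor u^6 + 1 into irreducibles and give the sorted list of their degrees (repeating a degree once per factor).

1, 1, 2, 2

Write f(u) = u^6 + 1.
Roots in Z/2Z: f(0) = 1; f(1) = 0 → root.
Linear factors from roots: (u + 1).
Complete factorization: f(u) = (u + 1)^2·(u^2 + u + 1)^2.
Factor degrees with multiplicity: 1 + 1 + 2 + 2 = 6.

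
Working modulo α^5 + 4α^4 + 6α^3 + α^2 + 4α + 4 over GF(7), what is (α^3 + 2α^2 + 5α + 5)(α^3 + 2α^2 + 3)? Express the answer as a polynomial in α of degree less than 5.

Multiply in GF(7)[α]: (α^3 + 2α^2 + 5α + 5)·(α^3 + 2α^2 + 3) = α^6 + 4α^5 + 2α^4 + 4α^3 + 2α^2 + α + 1.
Reduce using α^5 ≡ 3α^4 + α^3 + 6α^2 + 3α + 3 (mod α^5 + 4α^4 + 6α^3 + α^2 + 4α + 4).
Reduced: 3α^4 + 3α^3 + 5α^2 + 4α + 1.

3α^4 + 3α^3 + 5α^2 + 4α + 1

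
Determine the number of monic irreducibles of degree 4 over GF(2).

3

x^(2^4) − x is the product of all monic irreducibles of degree dividing 4; Möbius inversion gives N = (1/4) Σ μ(4/d)·2^d.
Divisors of 4: 1, 2, 4; μ(4/d) for each: 0, -1, 1.
Σ = − 2^2 + 2^4 = 12.
N = 12/4 = 3.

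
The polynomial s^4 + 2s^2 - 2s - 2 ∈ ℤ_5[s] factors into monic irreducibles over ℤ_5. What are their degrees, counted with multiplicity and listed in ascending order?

Write g(s) = s^4 + 2s^2 - 2s - 2.
Roots in ℤ_5: g(0) = 3; g(1) = 4; g(2) = 3; g(3) = 1; g(4) = 3.
Complete factorization: g(s) = (s^4 + 2s^2 - 2s - 2).
Factor degrees with multiplicity: 4 = 4.

4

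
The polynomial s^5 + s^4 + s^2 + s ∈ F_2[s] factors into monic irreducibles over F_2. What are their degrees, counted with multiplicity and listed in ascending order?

Write g(s) = s^5 + s^4 + s^2 + s.
Roots in F_2: g(0) = 0 → root; g(1) = 0 → root.
Linear factors from roots: (s), (s + 1).
Complete factorization: g(s) = (s)·(s + 1)^2·(s^2 + s + 1).
Factor degrees with multiplicity: 1 + 1 + 1 + 2 = 5.

1, 1, 1, 2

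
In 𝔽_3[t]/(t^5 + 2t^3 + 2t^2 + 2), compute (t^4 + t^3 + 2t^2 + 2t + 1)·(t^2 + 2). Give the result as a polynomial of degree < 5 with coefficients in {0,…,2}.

2t^4 + 2t

Multiply in 𝔽_3[t]: (t^4 + t^3 + 2t^2 + 2t + 1)·(t^2 + 2) = t^6 + t^5 + t^4 + t^3 + 2t^2 + t + 2.
Reduce using t^5 ≡ t^3 + t^2 + 1 (mod t^5 + 2t^3 + 2t^2 + 2).
Reduced: 2t^4 + 2t.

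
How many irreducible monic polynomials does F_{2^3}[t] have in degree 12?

5726600880

The number of monic irreducibles of degree 12 over GF(8) is (1/12)·Σ_{d∣12} μ(12/d) 8^d.
Divisors of 12: 1, 2, 3, 4, 6, 12; μ(12/d) for each: 0, 1, 0, -1, -1, 1.
Σ = 8^2 − 8^4 − 8^6 + 8^12 = 68719210560.
N = 68719210560/12 = 5726600880.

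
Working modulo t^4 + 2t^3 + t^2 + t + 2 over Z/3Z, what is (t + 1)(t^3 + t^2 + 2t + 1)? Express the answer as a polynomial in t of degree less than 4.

Multiply in Z/3Z[t]: (t + 1)·(t^3 + t^2 + 2t + 1) = t^4 + 2t^3 + 1.
Reduce using t^4 ≡ t^3 + 2t^2 + 2t + 1 (mod t^4 + 2t^3 + t^2 + t + 2).
Reduced: 2t^2 + 2t + 2.

2t^2 + 2t + 2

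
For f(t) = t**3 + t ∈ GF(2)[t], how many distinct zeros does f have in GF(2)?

2

Evaluate at each of the 2 elements of GF(2):
f(0) = 0 → root; f(1) = 0 → root.
Roots: {0, 1}.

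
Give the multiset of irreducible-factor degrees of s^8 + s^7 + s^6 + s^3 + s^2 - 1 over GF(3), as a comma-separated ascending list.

1, 1, 2, 2, 2

Write f(s) = s^8 + s^7 + s^6 + s^3 + s^2 - 1.
Roots in GF(3): f(0) = 2; f(1) = 1; f(2) = 0 → root.
Linear factors from roots: (s + 1).
Complete factorization: f(s) = (s + 1)^2·(s^2 + s - 1)·(s^2 - s - 1)^2.
Factor degrees with multiplicity: 1 + 1 + 2 + 2 + 2 = 8.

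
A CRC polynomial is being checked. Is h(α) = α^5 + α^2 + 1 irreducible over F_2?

Check for roots in F_2: h(0) = 1; h(1) = 1.
No roots, so no linear factors.
Monic irreducibles of degree 2 over GF(2): α^2 + α + 1.
None of them divide h (all give nonzero remainder).
No irreducible factor of degree ≤ 2 exists, so h is irreducible over GF(2).

Yes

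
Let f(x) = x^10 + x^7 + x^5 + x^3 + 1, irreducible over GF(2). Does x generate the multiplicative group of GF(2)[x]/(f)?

No

|GF(2^10)^×| = 2^10 − 1 = 1023. Prime factorization: 1023 = 3·11·31.
f is primitive ⇔ x has order 1023 in GF(2)[x]/(f), i.e. x^(1023/q) ≠ 1 for each prime q | 1023.
x^(341) mod f = x^8 + x^6 + x^4 + x.
x^(93) mod f = x^9 + x^7 + x^6 + x^4 + x + 1.
x^(33) mod f = 1
Since x^(33) = 1, the order of x divides 33 < 1023; not primitive.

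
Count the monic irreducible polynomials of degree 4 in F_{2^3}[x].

The number of monic irreducibles of degree 4 over GF(8) is (1/4)·Σ_{d∣4} μ(4/d) 8^d.
Divisors of 4: 1, 2, 4; μ(4/d) for each: 0, -1, 1.
Σ = − 8^2 + 8^4 = 4032.
N = 4032/4 = 1008.

1008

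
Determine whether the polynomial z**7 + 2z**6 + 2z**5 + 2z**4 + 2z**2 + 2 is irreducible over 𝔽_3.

Write P(z) = z**7 + 2z**6 + 2z**5 + 2z**4 + 2z**2 + 2.
Check for roots in 𝔽_3: P(0) = 2; P(1) = 2; P(2) = 2.
No roots, so no linear factors.
Monic irreducibles of degree 2 over GF(3): z**2 + 1, z**2 + z + 2, z**2 + 2z + 2.
None of them divide P (all give nonzero remainder).
Degree-3 irreducible divisors: test the 8 monic irreducibles of degree 3 over GF(3).
None of them divide P (all give nonzero remainder).
No irreducible factor of degree ≤ 3 exists, so P is irreducible over GF(3).

Yes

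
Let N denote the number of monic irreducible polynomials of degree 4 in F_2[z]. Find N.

x^(2^4) − x is the product of all monic irreducibles of degree dividing 4; Möbius inversion gives N = (1/4) Σ μ(4/d)·2^d.
Divisors of 4: 1, 2, 4; μ(4/d) for each: 0, -1, 1.
Σ = − 2^2 + 2^4 = 12.
N = 12/4 = 3.

3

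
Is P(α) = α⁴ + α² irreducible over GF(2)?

No

Check for roots in GF(2): P(0) = 0 → root; P(1) = 0 → root.
P(0) = 0, so (α) divides P(α); P is reducible.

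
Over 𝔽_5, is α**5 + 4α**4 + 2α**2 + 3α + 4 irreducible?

Write h(α) = α**5 + 4α**4 + 2α**2 + 3α + 4.
Check for roots in 𝔽_5: h(0) = 4; h(1) = 4; h(2) = 4; h(3) = 3; h(4) = 1.
No roots, so no linear factors.
Degree-2 irreducible divisors: test the 10 monic irreducibles of degree 2 over GF(5).
None of them divide h (all give nonzero remainder).
No irreducible factor of degree ≤ 2 exists, so h is irreducible over GF(5).

Yes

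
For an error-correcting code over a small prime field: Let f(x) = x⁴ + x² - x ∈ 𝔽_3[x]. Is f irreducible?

Check for roots in 𝔽_3: f(0) = 0 → root; f(1) = 1; f(2) = 0 → root.
f(0) = 0, so (x) divides f(x); f is reducible.

No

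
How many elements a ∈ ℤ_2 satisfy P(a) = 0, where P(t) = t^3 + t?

2

Evaluate at each of the 2 elements of ℤ_2:
P(0) = 0 → root; P(1) = 0 → root.
Roots: {0, 1}.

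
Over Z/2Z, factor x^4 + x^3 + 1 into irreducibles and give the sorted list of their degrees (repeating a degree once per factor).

4

Write f(x) = x^4 + x^3 + 1.
Roots in Z/2Z: f(0) = 1; f(1) = 1.
Complete factorization: f(x) = (x^4 + x^3 + 1).
Factor degrees with multiplicity: 4 = 4.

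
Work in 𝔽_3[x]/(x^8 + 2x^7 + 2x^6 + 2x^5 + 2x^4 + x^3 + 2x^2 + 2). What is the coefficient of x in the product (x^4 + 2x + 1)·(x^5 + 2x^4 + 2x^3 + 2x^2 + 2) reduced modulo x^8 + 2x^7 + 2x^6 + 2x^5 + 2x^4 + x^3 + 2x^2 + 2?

2

Multiply in 𝔽_3[x]: (x^4 + 2x + 1)·(x^5 + 2x^4 + 2x^3 + 2x^2 + 2) = x^9 + 2x^8 + 2x^7 + x^6 + 2x^5 + 2x^4 + 2x^2 + x + 2.
Reduce using x^8 ≡ x^7 + x^6 + x^5 + x^4 + 2x^3 + x^2 + 1 (mod x^8 + 2x^7 + 2x^6 + 2x^5 + 2x^4 + x^3 + 2x^2 + 2).
Reduced: 2x^6 + x^4 + x^3 + 2x^2 + 2x + 2.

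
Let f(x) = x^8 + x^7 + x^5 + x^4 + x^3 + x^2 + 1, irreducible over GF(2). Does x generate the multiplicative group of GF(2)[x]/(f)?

No

|GF(2^8)^×| = 2^8 − 1 = 255. Prime factorization: 255 = 3·5·17.
f is primitive ⇔ x has order 255 in GF(2)[x]/(f), i.e. x^(255/q) ≠ 1 for each prime q | 255.
x^(85) mod f = 1
x^(51) mod f = x^7 + x^6 + x^2 + 1.
x^(15) mod f = x^7 + x^4 + x^2.
Since x^(85) = 1, the order of x divides 85 < 255; not primitive.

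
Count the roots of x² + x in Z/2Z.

Write P(x) = x² + x.
Evaluate at each of the 2 elements of Z/2Z:
P(0) = 0 → root; P(1) = 0 → root.
Roots: {0, 1}.

2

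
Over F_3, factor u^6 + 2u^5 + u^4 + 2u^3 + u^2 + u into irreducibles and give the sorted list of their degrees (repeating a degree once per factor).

1, 2, 3

Write h(u) = u^6 + 2u^5 + u^4 + 2u^3 + u^2 + u.
Roots in F_3: h(0) = 0 → root; h(1) = 2; h(2) = 1.
Linear factors from roots: (u).
Complete factorization: h(u) = (u)·(u^2 + u + 2)·(u^3 + u^2 + u + 2).
Factor degrees with multiplicity: 1 + 2 + 3 = 6.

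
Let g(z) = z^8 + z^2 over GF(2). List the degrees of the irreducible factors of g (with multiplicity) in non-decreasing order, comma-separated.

Roots in GF(2): g(0) = 0 → root; g(1) = 0 → root.
Linear factors from roots: (z), (z + 1).
Complete factorization: g(z) = (z)^2·(z + 1)^2·(z^2 + z + 1)^2.
Factor degrees with multiplicity: 1 + 1 + 1 + 1 + 2 + 2 = 8.

1, 1, 1, 1, 2, 2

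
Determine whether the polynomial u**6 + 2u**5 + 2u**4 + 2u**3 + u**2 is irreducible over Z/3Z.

No

Write h(u) = u**6 + 2u**5 + 2u**4 + 2u**3 + u**2.
Check for roots in Z/3Z: h(0) = 0 → root; h(1) = 2; h(2) = 0 → root.
h(0) = 0, so (u) divides h(u); h is reducible.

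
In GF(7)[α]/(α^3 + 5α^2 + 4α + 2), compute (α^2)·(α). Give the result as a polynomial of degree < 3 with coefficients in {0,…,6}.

Multiply in GF(7)[α]: (α^2)·(α) = α^3.
Reduce using α^3 ≡ 2α^2 + 3α + 5 (mod α^3 + 5α^2 + 4α + 2).
Reduced: 2α^2 + 3α + 5.

2α^2 + 3α + 5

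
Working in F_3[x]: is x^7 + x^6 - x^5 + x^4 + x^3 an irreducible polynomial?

Write m(x) = x^7 + x^6 - x^5 + x^4 + x^3.
Check for roots in F_3: m(0) = 0 → root; m(1) = 0 → root; m(2) = 1.
m(0) = 0, so (x) divides m(x); m is reducible.

No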